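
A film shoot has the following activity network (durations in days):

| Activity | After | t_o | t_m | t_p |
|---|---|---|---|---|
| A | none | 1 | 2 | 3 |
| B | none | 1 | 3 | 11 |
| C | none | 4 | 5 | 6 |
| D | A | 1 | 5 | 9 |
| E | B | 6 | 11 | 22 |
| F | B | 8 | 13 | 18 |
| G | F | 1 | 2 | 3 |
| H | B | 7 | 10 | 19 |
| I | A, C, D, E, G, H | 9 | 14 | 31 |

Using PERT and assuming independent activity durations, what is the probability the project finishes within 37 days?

te_A = (1 + 4·2 + 3)/6 = 12/6 = 2; σ²_A = ((3−1)/6)² = 0.111
te_B = (1 + 4·3 + 11)/6 = 24/6 = 4; σ²_B = ((11−1)/6)² = 2.778
te_C = (4 + 4·5 + 6)/6 = 30/6 = 5; σ²_C = ((6−4)/6)² = 0.111
te_D = (1 + 4·5 + 9)/6 = 30/6 = 5; σ²_D = ((9−1)/6)² = 1.778
te_E = (6 + 4·11 + 22)/6 = 72/6 = 12; σ²_E = ((22−6)/6)² = 7.111
te_F = (8 + 4·13 + 18)/6 = 78/6 = 13; σ²_F = ((18−8)/6)² = 2.778
te_G = (1 + 4·2 + 3)/6 = 12/6 = 2; σ²_G = ((3−1)/6)² = 0.111
te_H = (7 + 4·10 + 19)/6 = 66/6 = 11; σ²_H = ((19−7)/6)² = 4.000
te_I = (9 + 4·14 + 31)/6 = 96/6 = 16; σ²_I = ((31−9)/6)² = 13.444

Forward pass:
ES_A = 0; EF_A = 2
ES_B = 0; EF_B = 4
ES_C = 0; EF_C = 5
ES_D = 2; EF_D = 2+5 = 7
ES_E = 4; EF_E = 4+12 = 16
ES_F = 4; EF_F = 4+13 = 17
ES_G = 17; EF_G = 17+2 = 19
ES_H = 4; EF_H = 4+11 = 15
ES_I = max(EF_A=2, EF_C=5, EF_D=7, EF_E=16, EF_G=19, EF_H=15) = 19; EF_I = 19+16 = 35
Expected project duration μ = 35 days. Critical path: B → F → G → I.

Variance along critical path = 2.778 + 2.778 + 0.111 + 13.444 = 19.111; σ = √19.111 = 4.372 days.
Z = (37 − 35) / 4.372 = 0.457
P(T ≤ 37) = Φ(0.457) ≈ 0.676

0.676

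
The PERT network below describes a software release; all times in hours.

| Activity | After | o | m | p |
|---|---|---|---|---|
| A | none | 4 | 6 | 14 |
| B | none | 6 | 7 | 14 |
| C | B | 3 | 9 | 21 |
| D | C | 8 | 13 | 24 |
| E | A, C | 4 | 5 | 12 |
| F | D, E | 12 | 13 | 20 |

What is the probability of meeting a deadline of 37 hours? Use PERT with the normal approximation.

te_A = (4 + 4·6 + 14)/6 = 42/6 = 7; σ²_A = ((14−4)/6)² = 2.778
te_B = (6 + 4·7 + 14)/6 = 48/6 = 8; σ²_B = ((14−6)/6)² = 1.778
te_C = (3 + 4·9 + 21)/6 = 60/6 = 10; σ²_C = ((21−3)/6)² = 9.000
te_D = (8 + 4·13 + 24)/6 = 84/6 = 14; σ²_D = ((24−8)/6)² = 7.111
te_E = (4 + 4·5 + 12)/6 = 36/6 = 6; σ²_E = ((12−4)/6)² = 1.778
te_F = (12 + 4·13 + 20)/6 = 84/6 = 14; σ²_F = ((20−12)/6)² = 1.778

Forward pass:
ES_A = 0; EF_A = 7
ES_B = 0; EF_B = 8
ES_C = 8; EF_C = 8+10 = 18
ES_D = 18; EF_D = 18+14 = 32
ES_E = max(EF_A=7, EF_C=18) = 18; EF_E = 18+6 = 24
ES_F = max(EF_D=32, EF_E=24) = 32; EF_F = 32+14 = 46
Expected project duration μ = 46 hours. Critical path: B → C → D → F.

Variance along critical path = 1.778 + 9.000 + 7.111 + 1.778 = 19.667; σ = √19.667 = 4.435 hours.
Z = (37 − 46) / 4.435 = -2.029
P(T ≤ 37) = Φ(-2.029) ≈ 0.021

0.021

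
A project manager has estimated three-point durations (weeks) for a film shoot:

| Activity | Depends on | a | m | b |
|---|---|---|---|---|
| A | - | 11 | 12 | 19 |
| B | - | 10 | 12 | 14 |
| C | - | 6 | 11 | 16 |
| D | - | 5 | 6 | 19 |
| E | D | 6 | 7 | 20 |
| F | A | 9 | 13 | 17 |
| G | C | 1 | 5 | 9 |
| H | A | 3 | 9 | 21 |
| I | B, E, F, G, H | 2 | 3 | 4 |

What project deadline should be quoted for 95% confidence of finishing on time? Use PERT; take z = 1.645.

32.1 weeks

te_A = (11 + 4·12 + 19)/6 = 78/6 = 13; σ²_A = ((19−11)/6)² = 1.778
te_B = (10 + 4·12 + 14)/6 = 72/6 = 12; σ²_B = ((14−10)/6)² = 0.444
te_C = (6 + 4·11 + 16)/6 = 66/6 = 11; σ²_C = ((16−6)/6)² = 2.778
te_D = (5 + 4·6 + 19)/6 = 48/6 = 8; σ²_D = ((19−5)/6)² = 5.444
te_E = (6 + 4·7 + 20)/6 = 54/6 = 9; σ²_E = ((20−6)/6)² = 5.444
te_F = (9 + 4·13 + 17)/6 = 78/6 = 13; σ²_F = ((17−9)/6)² = 1.778
te_G = (1 + 4·5 + 9)/6 = 30/6 = 5; σ²_G = ((9−1)/6)² = 1.778
te_H = (3 + 4·9 + 21)/6 = 60/6 = 10; σ²_H = ((21−3)/6)² = 9.000
te_I = (2 + 4·3 + 4)/6 = 18/6 = 3; σ²_I = ((4−2)/6)² = 0.111

Forward pass:
ES_A = 0; EF_A = 13
ES_B = 0; EF_B = 12
ES_C = 0; EF_C = 11
ES_D = 0; EF_D = 8
ES_E = 8; EF_E = 8+9 = 17
ES_F = 13; EF_F = 13+13 = 26
ES_G = 11; EF_G = 11+5 = 16
ES_H = 13; EF_H = 13+10 = 23
ES_I = max(EF_B=12, EF_E=17, EF_F=26, EF_G=16, EF_H=23) = 26; EF_I = 26+3 = 29
Expected project duration μ = 29 weeks. Critical path: A → F → I.

Variance along critical path = 1.778 + 1.778 + 0.111 = 3.667; σ = 1.915 weeks.
D = μ + z·σ = 29 + 1.645·1.915 = 32.1 weeks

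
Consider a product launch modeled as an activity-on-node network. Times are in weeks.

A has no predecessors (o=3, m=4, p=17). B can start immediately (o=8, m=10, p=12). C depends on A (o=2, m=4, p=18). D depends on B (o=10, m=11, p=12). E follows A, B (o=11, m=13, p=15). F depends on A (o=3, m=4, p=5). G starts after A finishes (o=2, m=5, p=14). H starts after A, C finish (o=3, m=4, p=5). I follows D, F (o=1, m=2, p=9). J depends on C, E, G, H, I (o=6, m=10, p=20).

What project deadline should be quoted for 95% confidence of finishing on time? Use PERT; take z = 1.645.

39.6 weeks

te_A = (3 + 4·4 + 17)/6 = 36/6 = 6; σ²_A = ((17−3)/6)² = 5.444
te_B = (8 + 4·10 + 12)/6 = 60/6 = 10; σ²_B = ((12−8)/6)² = 0.444
te_C = (2 + 4·4 + 18)/6 = 36/6 = 6; σ²_C = ((18−2)/6)² = 7.111
te_D = (10 + 4·11 + 12)/6 = 66/6 = 11; σ²_D = ((12−10)/6)² = 0.111
te_E = (11 + 4·13 + 15)/6 = 78/6 = 13; σ²_E = ((15−11)/6)² = 0.444
te_F = (3 + 4·4 + 5)/6 = 24/6 = 4; σ²_F = ((5−3)/6)² = 0.111
te_G = (2 + 4·5 + 14)/6 = 36/6 = 6; σ²_G = ((14−2)/6)² = 4.000
te_H = (3 + 4·4 + 5)/6 = 24/6 = 4; σ²_H = ((5−3)/6)² = 0.111
te_I = (1 + 4·2 + 9)/6 = 18/6 = 3; σ²_I = ((9−1)/6)² = 1.778
te_J = (6 + 4·10 + 20)/6 = 66/6 = 11; σ²_J = ((20−6)/6)² = 5.444

Forward pass:
ES_A = 0; EF_A = 6
ES_B = 0; EF_B = 10
ES_C = 6; EF_C = 6+6 = 12
ES_D = 10; EF_D = 10+11 = 21
ES_E = max(EF_A=6, EF_B=10) = 10; EF_E = 10+13 = 23
ES_F = 6; EF_F = 6+4 = 10
ES_G = 6; EF_G = 6+6 = 12
ES_H = max(EF_A=6, EF_C=12) = 12; EF_H = 12+4 = 16
ES_I = max(EF_D=21, EF_F=10) = 21; EF_I = 21+3 = 24
ES_J = max(EF_C=12, EF_E=23, EF_G=12, EF_H=16, EF_I=24) = 24; EF_J = 24+11 = 35
Expected project duration μ = 35 weeks. Critical path: B → D → I → J.

Variance along critical path = 0.444 + 0.111 + 1.778 + 5.444 = 7.778; σ = 2.789 weeks.
D = μ + z·σ = 35 + 1.645·2.789 = 39.6 weeks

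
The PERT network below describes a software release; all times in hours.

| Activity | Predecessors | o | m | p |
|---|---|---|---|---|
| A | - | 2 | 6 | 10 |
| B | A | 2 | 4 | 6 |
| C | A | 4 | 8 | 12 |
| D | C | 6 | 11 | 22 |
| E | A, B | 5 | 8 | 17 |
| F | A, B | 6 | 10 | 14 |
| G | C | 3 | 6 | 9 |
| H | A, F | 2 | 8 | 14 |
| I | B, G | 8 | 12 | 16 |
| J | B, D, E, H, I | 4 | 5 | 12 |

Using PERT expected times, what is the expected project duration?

38 hours

te_A = (2 + 4·6 + 10)/6 = 36/6 = 6
te_B = (2 + 4·4 + 6)/6 = 24/6 = 4
te_C = (4 + 4·8 + 12)/6 = 48/6 = 8
te_D = (6 + 4·11 + 22)/6 = 72/6 = 12
te_E = (5 + 4·8 + 17)/6 = 54/6 = 9
te_F = (6 + 4·10 + 14)/6 = 60/6 = 10
te_G = (3 + 4·6 + 9)/6 = 36/6 = 6
te_H = (2 + 4·8 + 14)/6 = 48/6 = 8
te_I = (8 + 4·12 + 16)/6 = 72/6 = 12
te_J = (4 + 4·5 + 12)/6 = 36/6 = 6

Forward pass:
ES_A = 0; EF_A = 6
ES_B = 6; EF_B = 6+4 = 10
ES_C = 6; EF_C = 6+8 = 14
ES_D = 14; EF_D = 14+12 = 26
ES_E = max(EF_A=6, EF_B=10) = 10; EF_E = 10+9 = 19
ES_F = max(EF_A=6, EF_B=10) = 10; EF_F = 10+10 = 20
ES_G = 14; EF_G = 14+6 = 20
ES_H = max(EF_A=6, EF_F=20) = 20; EF_H = 20+8 = 28
ES_I = max(EF_B=10, EF_G=20) = 20; EF_I = 20+12 = 32
ES_J = max(EF_B=10, EF_D=26, EF_E=19, EF_H=28, EF_I=32) = 32; EF_J = 32+6 = 38
Expected project duration μ = 38 hours. Critical path: A → C → G → I → J.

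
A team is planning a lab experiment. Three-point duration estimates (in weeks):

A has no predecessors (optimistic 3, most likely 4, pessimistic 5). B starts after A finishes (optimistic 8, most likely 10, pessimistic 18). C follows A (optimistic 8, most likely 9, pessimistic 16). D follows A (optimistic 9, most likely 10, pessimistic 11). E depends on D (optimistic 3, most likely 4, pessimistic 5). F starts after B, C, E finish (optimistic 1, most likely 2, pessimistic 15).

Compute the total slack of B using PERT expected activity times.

te_A = (3 + 4·4 + 5)/6 = 24/6 = 4
te_B = (8 + 4·10 + 18)/6 = 66/6 = 11
te_C = (8 + 4·9 + 16)/6 = 60/6 = 10
te_D = (9 + 4·10 + 11)/6 = 60/6 = 10
te_E = (3 + 4·4 + 5)/6 = 24/6 = 4
te_F = (1 + 4·2 + 15)/6 = 24/6 = 4

Forward pass:
ES_A = 0; EF_A = 4
ES_B = 4; EF_B = 4+11 = 15
ES_C = 4; EF_C = 4+10 = 14
ES_D = 4; EF_D = 4+10 = 14
ES_E = 14; EF_E = 14+4 = 18
ES_F = max(EF_B=15, EF_C=14, EF_E=18) = 18; EF_F = 18+4 = 22
Expected project duration μ = 22 weeks. Critical path: A → D → E → F.

Backward pass:
LF_F = 22; LS_F = 22−4 = 18
LF_E = LS_F = 18; LS_E = 18−4 = 14
LF_D = LS_E = 14; LS_D = 14−10 = 4
LF_C = LS_F = 18; LS_C = 18−10 = 8
LF_B = LS_F = 18; LS_B = 18−11 = 7
LF_A = min(LS_B=7, LS_C=8, LS_D=4) = 4; LS_A = 4−4 = 0
Slack_B = LS_B − ES_B = 7 − 4 = 3

3 weeks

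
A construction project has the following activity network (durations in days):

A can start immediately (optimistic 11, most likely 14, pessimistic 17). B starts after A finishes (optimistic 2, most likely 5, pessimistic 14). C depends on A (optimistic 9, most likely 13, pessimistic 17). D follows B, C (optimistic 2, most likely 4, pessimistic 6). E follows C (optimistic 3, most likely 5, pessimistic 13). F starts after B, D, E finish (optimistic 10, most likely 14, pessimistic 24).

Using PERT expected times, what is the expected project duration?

48 days

te_A = (11 + 4·14 + 17)/6 = 84/6 = 14
te_B = (2 + 4·5 + 14)/6 = 36/6 = 6
te_C = (9 + 4·13 + 17)/6 = 78/6 = 13
te_D = (2 + 4·4 + 6)/6 = 24/6 = 4
te_E = (3 + 4·5 + 13)/6 = 36/6 = 6
te_F = (10 + 4·14 + 24)/6 = 90/6 = 15

Forward pass:
ES_A = 0; EF_A = 14
ES_B = 14; EF_B = 14+6 = 20
ES_C = 14; EF_C = 14+13 = 27
ES_D = max(EF_B=20, EF_C=27) = 27; EF_D = 27+4 = 31
ES_E = 27; EF_E = 27+6 = 33
ES_F = max(EF_B=20, EF_D=31, EF_E=33) = 33; EF_F = 33+15 = 48
Expected project duration μ = 48 days. Critical path: A → C → E → F.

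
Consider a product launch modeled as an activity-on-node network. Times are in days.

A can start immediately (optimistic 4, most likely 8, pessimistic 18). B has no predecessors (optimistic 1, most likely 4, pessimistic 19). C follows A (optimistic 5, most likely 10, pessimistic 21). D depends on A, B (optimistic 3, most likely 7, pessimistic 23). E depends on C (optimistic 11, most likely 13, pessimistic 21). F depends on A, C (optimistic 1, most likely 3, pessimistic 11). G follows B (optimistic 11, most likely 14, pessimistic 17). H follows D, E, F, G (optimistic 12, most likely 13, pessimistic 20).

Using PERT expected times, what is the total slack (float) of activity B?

14 days

te_A = (4 + 4·8 + 18)/6 = 54/6 = 9
te_B = (1 + 4·4 + 19)/6 = 36/6 = 6
te_C = (5 + 4·10 + 21)/6 = 66/6 = 11
te_D = (3 + 4·7 + 23)/6 = 54/6 = 9
te_E = (11 + 4·13 + 21)/6 = 84/6 = 14
te_F = (1 + 4·3 + 11)/6 = 24/6 = 4
te_G = (11 + 4·14 + 17)/6 = 84/6 = 14
te_H = (12 + 4·13 + 20)/6 = 84/6 = 14

Forward pass:
ES_A = 0; EF_A = 9
ES_B = 0; EF_B = 6
ES_C = 9; EF_C = 9+11 = 20
ES_D = max(EF_A=9, EF_B=6) = 9; EF_D = 9+9 = 18
ES_E = 20; EF_E = 20+14 = 34
ES_F = max(EF_A=9, EF_C=20) = 20; EF_F = 20+4 = 24
ES_G = 6; EF_G = 6+14 = 20
ES_H = max(EF_D=18, EF_E=34, EF_F=24, EF_G=20) = 34; EF_H = 34+14 = 48
Expected project duration μ = 48 days. Critical path: A → C → E → H.

Backward pass:
LF_H = 48; LS_H = 48−14 = 34
LF_G = LS_H = 34; LS_G = 34−14 = 20
LF_F = LS_H = 34; LS_F = 34−4 = 30
LF_E = LS_H = 34; LS_E = 34−14 = 20
LF_D = LS_H = 34; LS_D = 34−9 = 25
LF_C = min(LS_E=20, LS_F=30) = 20; LS_C = 20−11 = 9
LF_B = min(LS_D=25, LS_G=20) = 20; LS_B = 20−6 = 14
LF_A = min(LS_C=9, LS_D=25, LS_F=30) = 9; LS_A = 9−9 = 0
Slack_B = LS_B − ES_B = 14 − 0 = 14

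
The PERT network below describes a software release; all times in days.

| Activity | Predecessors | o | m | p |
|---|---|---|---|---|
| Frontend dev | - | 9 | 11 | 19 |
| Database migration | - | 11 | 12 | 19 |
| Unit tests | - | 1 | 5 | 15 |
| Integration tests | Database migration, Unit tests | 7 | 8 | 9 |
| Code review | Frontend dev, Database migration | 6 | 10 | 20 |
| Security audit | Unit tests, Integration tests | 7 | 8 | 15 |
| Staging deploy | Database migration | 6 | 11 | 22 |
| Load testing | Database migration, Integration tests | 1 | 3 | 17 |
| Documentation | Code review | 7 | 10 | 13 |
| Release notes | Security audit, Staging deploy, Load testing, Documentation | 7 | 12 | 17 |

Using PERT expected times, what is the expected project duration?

46 days

te_Frontend dev = (9 + 4·11 + 19)/6 = 72/6 = 12
te_Database migration = (11 + 4·12 + 19)/6 = 78/6 = 13
te_Unit tests = (1 + 4·5 + 15)/6 = 36/6 = 6
te_Integration tests = (7 + 4·8 + 9)/6 = 48/6 = 8
te_Code review = (6 + 4·10 + 20)/6 = 66/6 = 11
te_Security audit = (7 + 4·8 + 15)/6 = 54/6 = 9
te_Staging deploy = (6 + 4·11 + 22)/6 = 72/6 = 12
te_Load testing = (1 + 4·3 + 17)/6 = 30/6 = 5
te_Documentation = (7 + 4·10 + 13)/6 = 60/6 = 10
te_Release notes = (7 + 4·12 + 17)/6 = 72/6 = 12

Forward pass:
ES_Frontend dev = 0; EF_Frontend dev = 12
ES_Database migration = 0; EF_Database migration = 13
ES_Unit tests = 0; EF_Unit tests = 6
ES_Integration tests = max(EF_Database migration=13, EF_Unit tests=6) = 13; EF_Integration tests = 13+8 = 21
ES_Code review = max(EF_Frontend dev=12, EF_Database migration=13) = 13; EF_Code review = 13+11 = 24
ES_Security audit = max(EF_Unit tests=6, EF_Integration tests=21) = 21; EF_Security audit = 21+9 = 30
ES_Staging deploy = 13; EF_Staging deploy = 13+12 = 25
ES_Load testing = max(EF_Database migration=13, EF_Integration tests=21) = 21; EF_Load testing = 21+5 = 26
ES_Documentation = 24; EF_Documentation = 24+10 = 34
ES_Release notes = max(EF_Security audit=30, EF_Staging deploy=25, EF_Load testing=26, EF_Documentation=34) = 34; EF_Release notes = 34+12 = 46
Expected project duration μ = 46 days. Critical path: Database migration → Code review → Documentation → Release notes.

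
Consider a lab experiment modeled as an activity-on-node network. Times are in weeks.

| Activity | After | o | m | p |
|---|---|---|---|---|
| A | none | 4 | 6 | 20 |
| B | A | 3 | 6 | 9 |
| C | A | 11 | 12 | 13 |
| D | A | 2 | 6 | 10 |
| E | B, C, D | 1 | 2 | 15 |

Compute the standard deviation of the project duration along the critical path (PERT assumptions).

te_A = (4 + 4·6 + 20)/6 = 48/6 = 8; σ²_A = ((20−4)/6)² = 7.111
te_B = (3 + 4·6 + 9)/6 = 36/6 = 6; σ²_B = ((9−3)/6)² = 1.000
te_C = (11 + 4·12 + 13)/6 = 72/6 = 12; σ²_C = ((13−11)/6)² = 0.111
te_D = (2 + 4·6 + 10)/6 = 36/6 = 6; σ²_D = ((10−2)/6)² = 1.778
te_E = (1 + 4·2 + 15)/6 = 24/6 = 4; σ²_E = ((15−1)/6)² = 5.444

Forward pass:
ES_A = 0; EF_A = 8
ES_B = 8; EF_B = 8+6 = 14
ES_C = 8; EF_C = 8+12 = 20
ES_D = 8; EF_D = 8+6 = 14
ES_E = max(EF_B=14, EF_C=20, EF_D=14) = 20; EF_E = 20+4 = 24
Expected project duration μ = 24 weeks. Critical path: A → C → E.

Variance along critical path = 7.111 + 0.111 + 5.444 = 12.667
σ = √12.667 = 3.559 weeks

3.56 weeks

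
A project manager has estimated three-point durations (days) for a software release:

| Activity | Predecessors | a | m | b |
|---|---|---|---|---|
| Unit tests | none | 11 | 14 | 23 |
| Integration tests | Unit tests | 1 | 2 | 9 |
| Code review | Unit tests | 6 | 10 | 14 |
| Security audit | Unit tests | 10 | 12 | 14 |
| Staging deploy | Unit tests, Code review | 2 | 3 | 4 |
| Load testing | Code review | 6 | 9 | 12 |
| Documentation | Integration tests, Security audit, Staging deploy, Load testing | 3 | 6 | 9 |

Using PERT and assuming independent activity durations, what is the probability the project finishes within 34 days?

te_Unit tests = (11 + 4·14 + 23)/6 = 90/6 = 15; σ²_Unit tests = ((23−11)/6)² = 4.000
te_Integration tests = (1 + 4·2 + 9)/6 = 18/6 = 3; σ²_Integration tests = ((9−1)/6)² = 1.778
te_Code review = (6 + 4·10 + 14)/6 = 60/6 = 10; σ²_Code review = ((14−6)/6)² = 1.778
te_Security audit = (10 + 4·12 + 14)/6 = 72/6 = 12; σ²_Security audit = ((14−10)/6)² = 0.444
te_Staging deploy = (2 + 4·3 + 4)/6 = 18/6 = 3; σ²_Staging deploy = ((4−2)/6)² = 0.111
te_Load testing = (6 + 4·9 + 12)/6 = 54/6 = 9; σ²_Load testing = ((12−6)/6)² = 1.000
te_Documentation = (3 + 4·6 + 9)/6 = 36/6 = 6; σ²_Documentation = ((9−3)/6)² = 1.000

Forward pass:
ES_Unit tests = 0; EF_Unit tests = 15
ES_Integration tests = 15; EF_Integration tests = 15+3 = 18
ES_Code review = 15; EF_Code review = 15+10 = 25
ES_Security audit = 15; EF_Security audit = 15+12 = 27
ES_Staging deploy = max(EF_Unit tests=15, EF_Code review=25) = 25; EF_Staging deploy = 25+3 = 28
ES_Load testing = 25; EF_Load testing = 25+9 = 34
ES_Documentation = max(EF_Integration tests=18, EF_Security audit=27, EF_Staging deploy=28, EF_Load testing=34) = 34; EF_Documentation = 34+6 = 40
Expected project duration μ = 40 days. Critical path: Unit tests → Code review → Load testing → Documentation.

Variance along critical path = 4.000 + 1.778 + 1.000 + 1.000 = 7.778; σ = √7.778 = 2.789 days.
Z = (34 − 40) / 2.789 = -2.151
P(T ≤ 34) = Φ(-2.151) ≈ 0.016

0.016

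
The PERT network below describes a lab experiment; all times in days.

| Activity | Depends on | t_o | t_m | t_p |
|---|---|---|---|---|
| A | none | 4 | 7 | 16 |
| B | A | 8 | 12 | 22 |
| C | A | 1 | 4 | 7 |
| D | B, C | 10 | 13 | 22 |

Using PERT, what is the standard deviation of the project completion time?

3.67 days

te_A = (4 + 4·7 + 16)/6 = 48/6 = 8; σ²_A = ((16−4)/6)² = 4.000
te_B = (8 + 4·12 + 22)/6 = 78/6 = 13; σ²_B = ((22−8)/6)² = 5.444
te_C = (1 + 4·4 + 7)/6 = 24/6 = 4; σ²_C = ((7−1)/6)² = 1.000
te_D = (10 + 4·13 + 22)/6 = 84/6 = 14; σ²_D = ((22−10)/6)² = 4.000

Forward pass:
ES_A = 0; EF_A = 8
ES_B = 8; EF_B = 8+13 = 21
ES_C = 8; EF_C = 8+4 = 12
ES_D = max(EF_B=21, EF_C=12) = 21; EF_D = 21+14 = 35
Expected project duration μ = 35 days. Critical path: A → B → D.

Variance along critical path = 4.000 + 5.444 + 4.000 = 13.444
σ = √13.444 = 3.667 days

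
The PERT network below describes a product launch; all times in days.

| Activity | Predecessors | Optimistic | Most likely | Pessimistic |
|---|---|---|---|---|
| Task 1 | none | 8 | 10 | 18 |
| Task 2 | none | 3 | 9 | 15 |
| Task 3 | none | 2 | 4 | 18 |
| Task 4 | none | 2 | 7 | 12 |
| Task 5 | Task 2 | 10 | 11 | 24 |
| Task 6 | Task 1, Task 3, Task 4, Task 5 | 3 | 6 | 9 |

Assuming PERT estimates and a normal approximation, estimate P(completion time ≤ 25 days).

0.177

te_Task 1 = (8 + 4·10 + 18)/6 = 66/6 = 11; σ²_Task 1 = ((18−8)/6)² = 2.778
te_Task 2 = (3 + 4·9 + 15)/6 = 54/6 = 9; σ²_Task 2 = ((15−3)/6)² = 4.000
te_Task 3 = (2 + 4·4 + 18)/6 = 36/6 = 6; σ²_Task 3 = ((18−2)/6)² = 7.111
te_Task 4 = (2 + 4·7 + 12)/6 = 42/6 = 7; σ²_Task 4 = ((12−2)/6)² = 2.778
te_Task 5 = (10 + 4·11 + 24)/6 = 78/6 = 13; σ²_Task 5 = ((24−10)/6)² = 5.444
te_Task 6 = (3 + 4·6 + 9)/6 = 36/6 = 6; σ²_Task 6 = ((9−3)/6)² = 1.000

Forward pass:
ES_Task 1 = 0; EF_Task 1 = 11
ES_Task 2 = 0; EF_Task 2 = 9
ES_Task 3 = 0; EF_Task 3 = 6
ES_Task 4 = 0; EF_Task 4 = 7
ES_Task 5 = 9; EF_Task 5 = 9+13 = 22
ES_Task 6 = max(EF_Task 1=11, EF_Task 3=6, EF_Task 4=7, EF_Task 5=22) = 22; EF_Task 6 = 22+6 = 28
Expected project duration μ = 28 days. Critical path: Task 2 → Task 5 → Task 6.

Variance along critical path = 4.000 + 5.444 + 1.000 = 10.444; σ = √10.444 = 3.232 days.
Z = (25 − 28) / 3.232 = -0.928
P(T ≤ 25) = Φ(-0.928) ≈ 0.177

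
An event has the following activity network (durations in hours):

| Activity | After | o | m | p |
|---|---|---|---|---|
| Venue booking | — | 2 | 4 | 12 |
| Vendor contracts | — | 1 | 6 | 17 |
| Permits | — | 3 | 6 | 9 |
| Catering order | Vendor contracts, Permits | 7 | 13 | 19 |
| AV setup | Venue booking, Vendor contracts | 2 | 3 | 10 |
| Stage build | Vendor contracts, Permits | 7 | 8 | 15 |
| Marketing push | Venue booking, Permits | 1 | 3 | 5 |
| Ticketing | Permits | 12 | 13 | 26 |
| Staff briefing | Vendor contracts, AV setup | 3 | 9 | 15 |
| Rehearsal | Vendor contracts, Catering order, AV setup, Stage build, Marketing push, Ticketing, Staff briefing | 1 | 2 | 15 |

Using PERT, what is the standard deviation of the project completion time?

te_Venue booking = (2 + 4·4 + 12)/6 = 30/6 = 5; σ²_Venue booking = ((12−2)/6)² = 2.778
te_Vendor contracts = (1 + 4·6 + 17)/6 = 42/6 = 7; σ²_Vendor contracts = ((17−1)/6)² = 7.111
te_Permits = (3 + 4·6 + 9)/6 = 36/6 = 6; σ²_Permits = ((9−3)/6)² = 1.000
te_Catering order = (7 + 4·13 + 19)/6 = 78/6 = 13; σ²_Catering order = ((19−7)/6)² = 4.000
te_AV setup = (2 + 4·3 + 10)/6 = 24/6 = 4; σ²_AV setup = ((10−2)/6)² = 1.778
te_Stage build = (7 + 4·8 + 15)/6 = 54/6 = 9; σ²_Stage build = ((15−7)/6)² = 1.778
te_Marketing push = (1 + 4·3 + 5)/6 = 18/6 = 3; σ²_Marketing push = ((5−1)/6)² = 0.444
te_Ticketing = (12 + 4·13 + 26)/6 = 90/6 = 15; σ²_Ticketing = ((26−12)/6)² = 5.444
te_Staff briefing = (3 + 4·9 + 15)/6 = 54/6 = 9; σ²_Staff briefing = ((15−3)/6)² = 4.000
te_Rehearsal = (1 + 4·2 + 15)/6 = 24/6 = 4; σ²_Rehearsal = ((15−1)/6)² = 5.444

Forward pass:
ES_Venue booking = 0; EF_Venue booking = 5
ES_Vendor contracts = 0; EF_Vendor contracts = 7
ES_Permits = 0; EF_Permits = 6
ES_Catering order = max(EF_Vendor contracts=7, EF_Permits=6) = 7; EF_Catering order = 7+13 = 20
ES_AV setup = max(EF_Venue booking=5, EF_Vendor contracts=7) = 7; EF_AV setup = 7+4 = 11
ES_Stage build = max(EF_Vendor contracts=7, EF_Permits=6) = 7; EF_Stage build = 7+9 = 16
ES_Marketing push = max(EF_Venue booking=5, EF_Permits=6) = 6; EF_Marketing push = 6+3 = 9
ES_Ticketing = 6; EF_Ticketing = 6+15 = 21
ES_Staff briefing = max(EF_Vendor contracts=7, EF_AV setup=11) = 11; EF_Staff briefing = 11+9 = 20
ES_Rehearsal = max(EF_Vendor contracts=7, EF_Catering order=20, EF_AV setup=11, EF_Stage build=16, EF_Marketing push=9, EF_Ticketing=21, EF_Staff briefing=20) = 21; EF_Rehearsal = 21+4 = 25
Expected project duration μ = 25 hours. Critical path: Permits → Ticketing → Rehearsal.

Variance along critical path = 1.000 + 5.444 + 5.444 = 11.889
σ = √11.889 = 3.448 hours

3.45 hours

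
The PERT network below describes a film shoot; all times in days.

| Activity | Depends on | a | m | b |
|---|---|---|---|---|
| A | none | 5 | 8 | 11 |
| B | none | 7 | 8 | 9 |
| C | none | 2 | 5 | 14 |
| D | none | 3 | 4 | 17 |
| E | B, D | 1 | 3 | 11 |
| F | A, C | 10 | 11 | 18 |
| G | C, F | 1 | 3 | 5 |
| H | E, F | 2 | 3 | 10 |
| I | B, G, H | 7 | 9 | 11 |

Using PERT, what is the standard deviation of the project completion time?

2.24 days

te_A = (5 + 4·8 + 11)/6 = 48/6 = 8; σ²_A = ((11−5)/6)² = 1.000
te_B = (7 + 4·8 + 9)/6 = 48/6 = 8; σ²_B = ((9−7)/6)² = 0.111
te_C = (2 + 4·5 + 14)/6 = 36/6 = 6; σ²_C = ((14−2)/6)² = 4.000
te_D = (3 + 4·4 + 17)/6 = 36/6 = 6; σ²_D = ((17−3)/6)² = 5.444
te_E = (1 + 4·3 + 11)/6 = 24/6 = 4; σ²_E = ((11−1)/6)² = 2.778
te_F = (10 + 4·11 + 18)/6 = 72/6 = 12; σ²_F = ((18−10)/6)² = 1.778
te_G = (1 + 4·3 + 5)/6 = 18/6 = 3; σ²_G = ((5−1)/6)² = 0.444
te_H = (2 + 4·3 + 10)/6 = 24/6 = 4; σ²_H = ((10−2)/6)² = 1.778
te_I = (7 + 4·9 + 11)/6 = 54/6 = 9; σ²_I = ((11−7)/6)² = 0.444

Forward pass:
ES_A = 0; EF_A = 8
ES_B = 0; EF_B = 8
ES_C = 0; EF_C = 6
ES_D = 0; EF_D = 6
ES_E = max(EF_B=8, EF_D=6) = 8; EF_E = 8+4 = 12
ES_F = max(EF_A=8, EF_C=6) = 8; EF_F = 8+12 = 20
ES_G = max(EF_C=6, EF_F=20) = 20; EF_G = 20+3 = 23
ES_H = max(EF_E=12, EF_F=20) = 20; EF_H = 20+4 = 24
ES_I = max(EF_B=8, EF_G=23, EF_H=24) = 24; EF_I = 24+9 = 33
Expected project duration μ = 33 days. Critical path: A → F → H → I.

Variance along critical path = 1.000 + 1.778 + 1.778 + 0.444 = 5.000
σ = √5.000 = 2.236 days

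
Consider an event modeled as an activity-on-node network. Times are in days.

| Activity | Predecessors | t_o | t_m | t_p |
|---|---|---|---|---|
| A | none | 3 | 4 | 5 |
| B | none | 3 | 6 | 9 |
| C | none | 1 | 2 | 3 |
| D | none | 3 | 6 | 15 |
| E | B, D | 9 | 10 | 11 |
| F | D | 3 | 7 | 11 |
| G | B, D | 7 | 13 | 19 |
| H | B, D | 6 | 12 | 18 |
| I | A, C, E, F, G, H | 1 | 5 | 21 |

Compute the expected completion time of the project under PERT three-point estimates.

27 days

te_A = (3 + 4·4 + 5)/6 = 24/6 = 4
te_B = (3 + 4·6 + 9)/6 = 36/6 = 6
te_C = (1 + 4·2 + 3)/6 = 12/6 = 2
te_D = (3 + 4·6 + 15)/6 = 42/6 = 7
te_E = (9 + 4·10 + 11)/6 = 60/6 = 10
te_F = (3 + 4·7 + 11)/6 = 42/6 = 7
te_G = (7 + 4·13 + 19)/6 = 78/6 = 13
te_H = (6 + 4·12 + 18)/6 = 72/6 = 12
te_I = (1 + 4·5 + 21)/6 = 42/6 = 7

Forward pass:
ES_A = 0; EF_A = 4
ES_B = 0; EF_B = 6
ES_C = 0; EF_C = 2
ES_D = 0; EF_D = 7
ES_E = max(EF_B=6, EF_D=7) = 7; EF_E = 7+10 = 17
ES_F = 7; EF_F = 7+7 = 14
ES_G = max(EF_B=6, EF_D=7) = 7; EF_G = 7+13 = 20
ES_H = max(EF_B=6, EF_D=7) = 7; EF_H = 7+12 = 19
ES_I = max(EF_A=4, EF_C=2, EF_E=17, EF_F=14, EF_G=20, EF_H=19) = 20; EF_I = 20+7 = 27
Expected project duration μ = 27 days. Critical path: D → G → I.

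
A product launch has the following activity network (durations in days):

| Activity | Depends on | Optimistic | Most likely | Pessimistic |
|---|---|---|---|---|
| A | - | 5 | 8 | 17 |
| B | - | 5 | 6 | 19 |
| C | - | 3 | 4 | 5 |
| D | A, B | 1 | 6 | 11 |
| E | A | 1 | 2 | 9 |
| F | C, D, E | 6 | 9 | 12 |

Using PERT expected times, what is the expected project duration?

24 days

te_A = (5 + 4·8 + 17)/6 = 54/6 = 9
te_B = (5 + 4·6 + 19)/6 = 48/6 = 8
te_C = (3 + 4·4 + 5)/6 = 24/6 = 4
te_D = (1 + 4·6 + 11)/6 = 36/6 = 6
te_E = (1 + 4·2 + 9)/6 = 18/6 = 3
te_F = (6 + 4·9 + 12)/6 = 54/6 = 9

Forward pass:
ES_A = 0; EF_A = 9
ES_B = 0; EF_B = 8
ES_C = 0; EF_C = 4
ES_D = max(EF_A=9, EF_B=8) = 9; EF_D = 9+6 = 15
ES_E = 9; EF_E = 9+3 = 12
ES_F = max(EF_C=4, EF_D=15, EF_E=12) = 15; EF_F = 15+9 = 24
Expected project duration μ = 24 days. Critical path: A → D → F.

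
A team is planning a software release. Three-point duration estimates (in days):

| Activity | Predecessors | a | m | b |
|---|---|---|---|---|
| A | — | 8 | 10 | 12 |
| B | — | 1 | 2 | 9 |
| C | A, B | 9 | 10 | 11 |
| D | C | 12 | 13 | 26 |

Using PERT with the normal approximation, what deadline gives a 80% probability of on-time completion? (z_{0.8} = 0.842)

te_A = (8 + 4·10 + 12)/6 = 60/6 = 10; σ²_A = ((12−8)/6)² = 0.444
te_B = (1 + 4·2 + 9)/6 = 18/6 = 3; σ²_B = ((9−1)/6)² = 1.778
te_C = (9 + 4·10 + 11)/6 = 60/6 = 10; σ²_C = ((11−9)/6)² = 0.111
te_D = (12 + 4·13 + 26)/6 = 90/6 = 15; σ²_D = ((26−12)/6)² = 5.444

Forward pass:
ES_A = 0; EF_A = 10
ES_B = 0; EF_B = 3
ES_C = max(EF_A=10, EF_B=3) = 10; EF_C = 10+10 = 20
ES_D = 20; EF_D = 20+15 = 35
Expected project duration μ = 35 days. Critical path: A → C → D.

Variance along critical path = 0.444 + 0.111 + 5.444 = 6.000; σ = 2.449 days.
D = μ + z·σ = 35 + 0.842·2.449 = 37.1 days

37.1 days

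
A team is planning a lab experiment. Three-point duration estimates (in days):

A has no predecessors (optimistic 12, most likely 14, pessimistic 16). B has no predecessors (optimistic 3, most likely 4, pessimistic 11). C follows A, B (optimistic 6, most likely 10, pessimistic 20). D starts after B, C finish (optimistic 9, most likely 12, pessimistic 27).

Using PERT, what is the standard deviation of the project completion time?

te_A = (12 + 4·14 + 16)/6 = 84/6 = 14; σ²_A = ((16−12)/6)² = 0.444
te_B = (3 + 4·4 + 11)/6 = 30/6 = 5; σ²_B = ((11−3)/6)² = 1.778
te_C = (6 + 4·10 + 20)/6 = 66/6 = 11; σ²_C = ((20−6)/6)² = 5.444
te_D = (9 + 4·12 + 27)/6 = 84/6 = 14; σ²_D = ((27−9)/6)² = 9.000

Forward pass:
ES_A = 0; EF_A = 14
ES_B = 0; EF_B = 5
ES_C = max(EF_A=14, EF_B=5) = 14; EF_C = 14+11 = 25
ES_D = max(EF_B=5, EF_C=25) = 25; EF_D = 25+14 = 39
Expected project duration μ = 39 days. Critical path: A → C → D.

Variance along critical path = 0.444 + 5.444 + 9.000 = 14.889
σ = √14.889 = 3.859 days

3.86 days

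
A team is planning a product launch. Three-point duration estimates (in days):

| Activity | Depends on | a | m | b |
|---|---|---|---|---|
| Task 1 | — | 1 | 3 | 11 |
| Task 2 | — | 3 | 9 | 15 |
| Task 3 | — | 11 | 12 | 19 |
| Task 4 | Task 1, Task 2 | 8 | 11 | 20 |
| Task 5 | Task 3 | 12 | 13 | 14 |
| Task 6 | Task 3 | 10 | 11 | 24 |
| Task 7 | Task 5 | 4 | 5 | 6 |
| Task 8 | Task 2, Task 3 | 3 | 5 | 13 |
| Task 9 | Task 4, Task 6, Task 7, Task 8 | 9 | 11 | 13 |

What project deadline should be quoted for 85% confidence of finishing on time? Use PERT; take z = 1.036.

te_Task 1 = (1 + 4·3 + 11)/6 = 24/6 = 4; σ²_Task 1 = ((11−1)/6)² = 2.778
te_Task 2 = (3 + 4·9 + 15)/6 = 54/6 = 9; σ²_Task 2 = ((15−3)/6)² = 4.000
te_Task 3 = (11 + 4·12 + 19)/6 = 78/6 = 13; σ²_Task 3 = ((19−11)/6)² = 1.778
te_Task 4 = (8 + 4·11 + 20)/6 = 72/6 = 12; σ²_Task 4 = ((20−8)/6)² = 4.000
te_Task 5 = (12 + 4·13 + 14)/6 = 78/6 = 13; σ²_Task 5 = ((14−12)/6)² = 0.111
te_Task 6 = (10 + 4·11 + 24)/6 = 78/6 = 13; σ²_Task 6 = ((24−10)/6)² = 5.444
te_Task 7 = (4 + 4·5 + 6)/6 = 30/6 = 5; σ²_Task 7 = ((6−4)/6)² = 0.111
te_Task 8 = (3 + 4·5 + 13)/6 = 36/6 = 6; σ²_Task 8 = ((13−3)/6)² = 2.778
te_Task 9 = (9 + 4·11 + 13)/6 = 66/6 = 11; σ²_Task 9 = ((13−9)/6)² = 0.444

Forward pass:
ES_Task 1 = 0; EF_Task 1 = 4
ES_Task 2 = 0; EF_Task 2 = 9
ES_Task 3 = 0; EF_Task 3 = 13
ES_Task 4 = max(EF_Task 1=4, EF_Task 2=9) = 9; EF_Task 4 = 9+12 = 21
ES_Task 5 = 13; EF_Task 5 = 13+13 = 26
ES_Task 6 = 13; EF_Task 6 = 13+13 = 26
ES_Task 7 = 26; EF_Task 7 = 26+5 = 31
ES_Task 8 = max(EF_Task 2=9, EF_Task 3=13) = 13; EF_Task 8 = 13+6 = 19
ES_Task 9 = max(EF_Task 4=21, EF_Task 6=26, EF_Task 7=31, EF_Task 8=19) = 31; EF_Task 9 = 31+11 = 42
Expected project duration μ = 42 days. Critical path: Task 3 → Task 5 → Task 7 → Task 9.

Variance along critical path = 1.778 + 0.111 + 0.111 + 0.444 = 2.444; σ = 1.563 days.
D = μ + z·σ = 42 + 1.036·1.563 = 43.6 days

43.6 days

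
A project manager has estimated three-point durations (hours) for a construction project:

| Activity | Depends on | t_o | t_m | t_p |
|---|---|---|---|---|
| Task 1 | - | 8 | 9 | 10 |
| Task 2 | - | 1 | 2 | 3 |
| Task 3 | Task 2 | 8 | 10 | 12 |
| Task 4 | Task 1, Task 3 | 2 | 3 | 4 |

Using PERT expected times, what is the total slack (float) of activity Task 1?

3 hours

te_Task 1 = (8 + 4·9 + 10)/6 = 54/6 = 9
te_Task 2 = (1 + 4·2 + 3)/6 = 12/6 = 2
te_Task 3 = (8 + 4·10 + 12)/6 = 60/6 = 10
te_Task 4 = (2 + 4·3 + 4)/6 = 18/6 = 3

Forward pass:
ES_Task 1 = 0; EF_Task 1 = 9
ES_Task 2 = 0; EF_Task 2 = 2
ES_Task 3 = 2; EF_Task 3 = 2+10 = 12
ES_Task 4 = max(EF_Task 1=9, EF_Task 3=12) = 12; EF_Task 4 = 12+3 = 15
Expected project duration μ = 15 hours. Critical path: Task 2 → Task 3 → Task 4.

Backward pass:
LF_Task 4 = 15; LS_Task 4 = 15−3 = 12
LF_Task 3 = LS_Task 4 = 12; LS_Task 3 = 12−10 = 2
LF_Task 2 = LS_Task 3 = 2; LS_Task 2 = 2−2 = 0
LF_Task 1 = LS_Task 4 = 12; LS_Task 1 = 12−9 = 3
Slack_Task 1 = LS_Task 1 − ES_Task 1 = 3 − 0 = 3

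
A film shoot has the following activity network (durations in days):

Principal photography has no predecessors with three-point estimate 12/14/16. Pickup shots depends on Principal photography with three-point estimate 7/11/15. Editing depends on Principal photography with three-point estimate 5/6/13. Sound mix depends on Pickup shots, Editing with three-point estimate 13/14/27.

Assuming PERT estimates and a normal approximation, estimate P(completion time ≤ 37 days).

0.074

te_Principal photography = (12 + 4·14 + 16)/6 = 84/6 = 14; σ²_Principal photography = ((16−12)/6)² = 0.444
te_Pickup shots = (7 + 4·11 + 15)/6 = 66/6 = 11; σ²_Pickup shots = ((15−7)/6)² = 1.778
te_Editing = (5 + 4·6 + 13)/6 = 42/6 = 7; σ²_Editing = ((13−5)/6)² = 1.778
te_Sound mix = (13 + 4·14 + 27)/6 = 96/6 = 16; σ²_Sound mix = ((27−13)/6)² = 5.444

Forward pass:
ES_Principal photography = 0; EF_Principal photography = 14
ES_Pickup shots = 14; EF_Pickup shots = 14+11 = 25
ES_Editing = 14; EF_Editing = 14+7 = 21
ES_Sound mix = max(EF_Pickup shots=25, EF_Editing=21) = 25; EF_Sound mix = 25+16 = 41
Expected project duration μ = 41 days. Critical path: Principal photography → Pickup shots → Sound mix.

Variance along critical path = 0.444 + 1.778 + 5.444 = 7.667; σ = √7.667 = 2.769 days.
Z = (37 − 41) / 2.769 = -1.445
P(T ≤ 37) = Φ(-1.445) ≈ 0.074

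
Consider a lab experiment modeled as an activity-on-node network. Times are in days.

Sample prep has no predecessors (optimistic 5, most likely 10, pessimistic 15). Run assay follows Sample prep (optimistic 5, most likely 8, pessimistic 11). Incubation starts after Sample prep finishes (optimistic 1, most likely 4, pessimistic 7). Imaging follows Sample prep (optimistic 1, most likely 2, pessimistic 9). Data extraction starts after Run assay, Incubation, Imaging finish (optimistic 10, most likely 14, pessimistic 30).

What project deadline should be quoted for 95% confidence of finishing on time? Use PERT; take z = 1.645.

te_Sample prep = (5 + 4·10 + 15)/6 = 60/6 = 10; σ²_Sample prep = ((15−5)/6)² = 2.778
te_Run assay = (5 + 4·8 + 11)/6 = 48/6 = 8; σ²_Run assay = ((11−5)/6)² = 1.000
te_Incubation = (1 + 4·4 + 7)/6 = 24/6 = 4; σ²_Incubation = ((7−1)/6)² = 1.000
te_Imaging = (1 + 4·2 + 9)/6 = 18/6 = 3; σ²_Imaging = ((9−1)/6)² = 1.778
te_Data extraction = (10 + 4·14 + 30)/6 = 96/6 = 16; σ²_Data extraction = ((30−10)/6)² = 11.111

Forward pass:
ES_Sample prep = 0; EF_Sample prep = 10
ES_Run assay = 10; EF_Run assay = 10+8 = 18
ES_Incubation = 10; EF_Incubation = 10+4 = 14
ES_Imaging = 10; EF_Imaging = 10+3 = 13
ES_Data extraction = max(EF_Run assay=18, EF_Incubation=14, EF_Imaging=13) = 18; EF_Data extraction = 18+16 = 34
Expected project duration μ = 34 days. Critical path: Sample prep → Run assay → Data extraction.

Variance along critical path = 2.778 + 1.000 + 11.111 = 14.889; σ = 3.859 days.
D = μ + z·σ = 34 + 1.645·3.859 = 40.3 days

40.3 days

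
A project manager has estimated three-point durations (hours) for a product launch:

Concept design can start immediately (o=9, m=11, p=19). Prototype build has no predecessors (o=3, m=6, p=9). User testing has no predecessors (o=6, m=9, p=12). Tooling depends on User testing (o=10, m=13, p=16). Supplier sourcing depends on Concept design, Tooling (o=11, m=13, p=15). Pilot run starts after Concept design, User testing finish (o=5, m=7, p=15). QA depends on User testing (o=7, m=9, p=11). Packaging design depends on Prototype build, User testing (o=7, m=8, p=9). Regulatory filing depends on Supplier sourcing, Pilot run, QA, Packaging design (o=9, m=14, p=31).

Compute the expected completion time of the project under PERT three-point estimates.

te_Concept design = (9 + 4·11 + 19)/6 = 72/6 = 12
te_Prototype build = (3 + 4·6 + 9)/6 = 36/6 = 6
te_User testing = (6 + 4·9 + 12)/6 = 54/6 = 9
te_Tooling = (10 + 4·13 + 16)/6 = 78/6 = 13
te_Supplier sourcing = (11 + 4·13 + 15)/6 = 78/6 = 13
te_Pilot run = (5 + 4·7 + 15)/6 = 48/6 = 8
te_QA = (7 + 4·9 + 11)/6 = 54/6 = 9
te_Packaging design = (7 + 4·8 + 9)/6 = 48/6 = 8
te_Regulatory filing = (9 + 4·14 + 31)/6 = 96/6 = 16

Forward pass:
ES_Concept design = 0; EF_Concept design = 12
ES_Prototype build = 0; EF_Prototype build = 6
ES_User testing = 0; EF_User testing = 9
ES_Tooling = 9; EF_Tooling = 9+13 = 22
ES_Supplier sourcing = max(EF_Concept design=12, EF_Tooling=22) = 22; EF_Supplier sourcing = 22+13 = 35
ES_Pilot run = max(EF_Concept design=12, EF_User testing=9) = 12; EF_Pilot run = 12+8 = 20
ES_QA = 9; EF_QA = 9+9 = 18
ES_Packaging design = max(EF_Prototype build=6, EF_User testing=9) = 9; EF_Packaging design = 9+8 = 17
ES_Regulatory filing = max(EF_Supplier sourcing=35, EF_Pilot run=20, EF_QA=18, EF_Packaging design=17) = 35; EF_Regulatory filing = 35+16 = 51
Expected project duration μ = 51 hours. Critical path: User testing → Tooling → Supplier sourcing → Regulatory filing.

51 hours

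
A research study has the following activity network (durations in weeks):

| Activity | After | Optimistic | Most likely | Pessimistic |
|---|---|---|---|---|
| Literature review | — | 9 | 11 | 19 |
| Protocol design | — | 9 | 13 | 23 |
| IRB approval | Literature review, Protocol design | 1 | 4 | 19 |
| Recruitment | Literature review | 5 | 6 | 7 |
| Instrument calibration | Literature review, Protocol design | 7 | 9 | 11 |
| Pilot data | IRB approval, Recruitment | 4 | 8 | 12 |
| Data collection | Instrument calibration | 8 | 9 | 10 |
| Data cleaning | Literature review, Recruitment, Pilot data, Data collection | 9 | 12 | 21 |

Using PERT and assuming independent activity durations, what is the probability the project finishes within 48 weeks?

0.829

te_Literature review = (9 + 4·11 + 19)/6 = 72/6 = 12; σ²_Literature review = ((19−9)/6)² = 2.778
te_Protocol design = (9 + 4·13 + 23)/6 = 84/6 = 14; σ²_Protocol design = ((23−9)/6)² = 5.444
te_IRB approval = (1 + 4·4 + 19)/6 = 36/6 = 6; σ²_IRB approval = ((19−1)/6)² = 9.000
te_Recruitment = (5 + 4·6 + 7)/6 = 36/6 = 6; σ²_Recruitment = ((7−5)/6)² = 0.111
te_Instrument calibration = (7 + 4·9 + 11)/6 = 54/6 = 9; σ²_Instrument calibration = ((11−7)/6)² = 0.444
te_Pilot data = (4 + 4·8 + 12)/6 = 48/6 = 8; σ²_Pilot data = ((12−4)/6)² = 1.778
te_Data collection = (8 + 4·9 + 10)/6 = 54/6 = 9; σ²_Data collection = ((10−8)/6)² = 0.111
te_Data cleaning = (9 + 4·12 + 21)/6 = 78/6 = 13; σ²_Data cleaning = ((21−9)/6)² = 4.000

Forward pass:
ES_Literature review = 0; EF_Literature review = 12
ES_Protocol design = 0; EF_Protocol design = 14
ES_IRB approval = max(EF_Literature review=12, EF_Protocol design=14) = 14; EF_IRB approval = 14+6 = 20
ES_Recruitment = 12; EF_Recruitment = 12+6 = 18
ES_Instrument calibration = max(EF_Literature review=12, EF_Protocol design=14) = 14; EF_Instrument calibration = 14+9 = 23
ES_Pilot data = max(EF_IRB approval=20, EF_Recruitment=18) = 20; EF_Pilot data = 20+8 = 28
ES_Data collection = 23; EF_Data collection = 23+9 = 32
ES_Data cleaning = max(EF_Literature review=12, EF_Recruitment=18, EF_Pilot data=28, EF_Data collection=32) = 32; EF_Data cleaning = 32+13 = 45
Expected project duration μ = 45 weeks. Critical path: Protocol design → Instrument calibration → Data collection → Data cleaning.

Variance along critical path = 5.444 + 0.444 + 0.111 + 4.000 = 10.000; σ = √10.000 = 3.162 weeks.
Z = (48 − 45) / 3.162 = 0.949
P(T ≤ 48) = Φ(0.949) ≈ 0.829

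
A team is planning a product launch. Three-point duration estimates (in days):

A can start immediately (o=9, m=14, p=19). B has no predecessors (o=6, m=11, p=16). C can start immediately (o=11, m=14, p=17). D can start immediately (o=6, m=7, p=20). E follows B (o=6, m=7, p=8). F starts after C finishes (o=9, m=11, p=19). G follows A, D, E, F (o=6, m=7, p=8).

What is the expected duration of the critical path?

te_A = (9 + 4·14 + 19)/6 = 84/6 = 14
te_B = (6 + 4·11 + 16)/6 = 66/6 = 11
te_C = (11 + 4·14 + 17)/6 = 84/6 = 14
te_D = (6 + 4·7 + 20)/6 = 54/6 = 9
te_E = (6 + 4·7 + 8)/6 = 42/6 = 7
te_F = (9 + 4·11 + 19)/6 = 72/6 = 12
te_G = (6 + 4·7 + 8)/6 = 42/6 = 7

Forward pass:
ES_A = 0; EF_A = 14
ES_B = 0; EF_B = 11
ES_C = 0; EF_C = 14
ES_D = 0; EF_D = 9
ES_E = 11; EF_E = 11+7 = 18
ES_F = 14; EF_F = 14+12 = 26
ES_G = max(EF_A=14, EF_D=9, EF_E=18, EF_F=26) = 26; EF_G = 26+7 = 33
Expected project duration μ = 33 days. Critical path: C → F → G.

33 days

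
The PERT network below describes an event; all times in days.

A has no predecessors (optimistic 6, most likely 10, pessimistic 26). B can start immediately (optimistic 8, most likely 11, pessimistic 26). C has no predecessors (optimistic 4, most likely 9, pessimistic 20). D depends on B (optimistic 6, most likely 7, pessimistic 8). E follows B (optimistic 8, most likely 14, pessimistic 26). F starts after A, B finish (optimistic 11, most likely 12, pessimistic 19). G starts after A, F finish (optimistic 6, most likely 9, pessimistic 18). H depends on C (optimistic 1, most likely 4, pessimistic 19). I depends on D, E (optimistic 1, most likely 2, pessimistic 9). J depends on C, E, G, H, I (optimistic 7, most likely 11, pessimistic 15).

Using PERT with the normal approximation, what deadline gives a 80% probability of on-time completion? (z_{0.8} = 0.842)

te_A = (6 + 4·10 + 26)/6 = 72/6 = 12; σ²_A = ((26−6)/6)² = 11.111
te_B = (8 + 4·11 + 26)/6 = 78/6 = 13; σ²_B = ((26−8)/6)² = 9.000
te_C = (4 + 4·9 + 20)/6 = 60/6 = 10; σ²_C = ((20−4)/6)² = 7.111
te_D = (6 + 4·7 + 8)/6 = 42/6 = 7; σ²_D = ((8−6)/6)² = 0.111
te_E = (8 + 4·14 + 26)/6 = 90/6 = 15; σ²_E = ((26−8)/6)² = 9.000
te_F = (11 + 4·12 + 19)/6 = 78/6 = 13; σ²_F = ((19−11)/6)² = 1.778
te_G = (6 + 4·9 + 18)/6 = 60/6 = 10; σ²_G = ((18−6)/6)² = 4.000
te_H = (1 + 4·4 + 19)/6 = 36/6 = 6; σ²_H = ((19−1)/6)² = 9.000
te_I = (1 + 4·2 + 9)/6 = 18/6 = 3; σ²_I = ((9−1)/6)² = 1.778
te_J = (7 + 4·11 + 15)/6 = 66/6 = 11; σ²_J = ((15−7)/6)² = 1.778

Forward pass:
ES_A = 0; EF_A = 12
ES_B = 0; EF_B = 13
ES_C = 0; EF_C = 10
ES_D = 13; EF_D = 13+7 = 20
ES_E = 13; EF_E = 13+15 = 28
ES_F = max(EF_A=12, EF_B=13) = 13; EF_F = 13+13 = 26
ES_G = max(EF_A=12, EF_F=26) = 26; EF_G = 26+10 = 36
ES_H = 10; EF_H = 10+6 = 16
ES_I = max(EF_D=20, EF_E=28) = 28; EF_I = 28+3 = 31
ES_J = max(EF_C=10, EF_E=28, EF_G=36, EF_H=16, EF_I=31) = 36; EF_J = 36+11 = 47
Expected project duration μ = 47 days. Critical path: B → F → G → J.

Variance along critical path = 9.000 + 1.778 + 4.000 + 1.778 = 16.556; σ = 4.069 days.
D = μ + z·σ = 47 + 0.842·4.069 = 50.4 days

50.4 days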